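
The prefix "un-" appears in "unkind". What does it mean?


Prefix: un-
As in: unkind -> un- + kind
Meaning = not / reverse


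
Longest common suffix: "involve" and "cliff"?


Word 1: "involve"
Word 2: "cliff"
Comparing from end:
  Pos -1: 'e' != 'f' (stop)
LCS = "" (length 0)


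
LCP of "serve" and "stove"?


Word 1: "serve"
Word 2: "stove"
Comparing from start:
  Pos 0: 's' == 's'
  Pos 1: 'e' != 't' (stop)
LCP = "s" (length 1)


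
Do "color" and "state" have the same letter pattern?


Pattern of "color": [0, 1, 2, 1, 3]
Pattern of "state": [0, 1, 2, 1, 3]
Patterns match
Same pattern = Yes


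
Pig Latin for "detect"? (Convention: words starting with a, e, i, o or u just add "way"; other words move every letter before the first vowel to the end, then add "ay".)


Word: "detect"
Starts with consonant(s) → move to end, add 'ay'
Consonant cluster: "d"
Pig Latin = "etectday"


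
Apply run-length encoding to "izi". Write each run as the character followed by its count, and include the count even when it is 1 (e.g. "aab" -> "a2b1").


String: "izi"
Scanning for consecutive runs:
  'i' x 1
  'z' x 1
  'i' x 1
RLE = "i1z1i1"


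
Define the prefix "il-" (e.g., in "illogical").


Prefix: il-
As in: illogical -> il- + logical
Meaning = not


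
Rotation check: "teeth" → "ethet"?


Word: "teeth", Candidate: "ethet"
Method: check if candidate is substring of word+word
"teethteeth" contains "ethet"? No
Is rotation = No


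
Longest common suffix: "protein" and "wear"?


Word 1: "protein"
Word 2: "wear"
Comparing from end:
  Pos -1: 'n' != 'r' (stop)
LCS = "" (length 0)


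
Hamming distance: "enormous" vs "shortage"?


Comparing character by character (same length = 8):
  Pos 0: 'e' vs 's' !=
  Pos 1: 'n' vs 'h' !=
  Pos 2: 'o' vs 'o' =
  Pos 3: 'r' vs 'r' =
  Pos 4: 'm' vs 't' !=
  Pos 5: 'o' vs 'a' !=
  Pos 6: 'u' vs 'g' !=
  Pos 7: 's' vs 'e' !=
Hamming distance = 6


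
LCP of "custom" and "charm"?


Word 1: "custom"
Word 2: "charm"
Comparing from start:
  Pos 0: 'c' == 'c'
  Pos 1: 'u' != 'h' (stop)
LCP = "c" (length 1)


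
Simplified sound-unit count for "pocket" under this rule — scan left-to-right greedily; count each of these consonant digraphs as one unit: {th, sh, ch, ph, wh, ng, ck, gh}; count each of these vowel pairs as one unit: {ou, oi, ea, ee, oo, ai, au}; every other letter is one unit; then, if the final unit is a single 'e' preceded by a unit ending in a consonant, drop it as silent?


Word: "pocket" (6 letters)
Left-to-right scan:
  (1) 'p' (letter)
  (2) 'o' (letter)
  (3) 'ck' (digraph)
  (4) 'e' (letter)
  (5) 't' (letter)
Units from scan: 5
Sound units = 5 units


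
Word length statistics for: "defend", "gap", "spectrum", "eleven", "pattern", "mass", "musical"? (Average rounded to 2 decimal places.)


Lengths: "defend"=6, "gap"=3, "spectrum"=8, "eleven"=6, "pattern"=7, "mass"=4, "musical"=7
Sum = 41, Count = 7
Average = 41/7 = 5.86
= avg=5.86, min=3, max=8


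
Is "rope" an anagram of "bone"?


Word 1: "bone" → sorted: beno
Word 2: "rope" → sorted: eopr
Same letters? beno != eopr
Anagram = No


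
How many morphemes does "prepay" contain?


Word: "prepay"
Morphemes: pre- | pay
Each morpheme carries meaning
= 2 morphemes


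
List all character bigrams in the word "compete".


Word: "compete" (length 7)
Number of bigrams = 7 - 2 + 1 = 6
  Position 0: "co"
  Position 1: "om"
  Position 2: "mp"
  Position 3: "pe"
  Position 4: "et"
  Position 5: "te"
Bigrams = "co", "om", "mp", "pe", "et", "te"


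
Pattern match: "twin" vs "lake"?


Pattern of "twin": [0, 1, 2, 3]
Pattern of "lake": [0, 1, 2, 3]
Patterns match
Same pattern = Yes


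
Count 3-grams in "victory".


Word: "victory" (length 7)
Number of 3-grams = length - 3 + 1 = 7 - 3 + 1
= 5


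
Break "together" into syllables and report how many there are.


Word: "together"
Syllable breakdown: to | geth | er
Counting: 3 parts
= 3 syllables


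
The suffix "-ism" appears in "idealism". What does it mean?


Suffix: -ism
Example: idealism (ideal + -ism)
Meaning = belief / practice


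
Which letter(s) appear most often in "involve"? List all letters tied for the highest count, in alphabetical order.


Word: "involve"
Letter counts:
  'e': 1
  'i': 1
  'l': 1
  'n': 1
  'o': 1
  'v': 2
Maximum count = 2
Most frequent = 'v' (2 times each)


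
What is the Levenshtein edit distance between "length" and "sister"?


Word 1: "length" (length 6)
Word 2: "sister" (length 6)
One optimal edit sequence (insert/delete/substitute each cost 1):
  1. substitute 'l' -> 's'  (+1)
  2. substitute 'e' -> 'i'  (+1)
  3. substitute 'n' -> 's'  (+1)
  4. substitute 'g' -> 't'  (+1)
  5. substitute 't' -> 'e'  (+1)
  6. substitute 'h' -> 'r'  (+1)
Total edit operations: 6
Edit distance = 6


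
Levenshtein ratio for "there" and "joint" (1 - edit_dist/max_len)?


Word 1: "there" (length 5)
Word 2: "joint" (length 5)
One optimal edit sequence:
  1. substitute 't' -> 'j'  (+1)
  2. substitute 'h' -> 'o'  (+1)
  3. substitute 'e' -> 'i'  (+1)
  4. substitute 'r' -> 'n'  (+1)
  5. substitute 'e' -> 't'  (+1)
Edit distance = 5
Max length = max(5, 5) = 5
Similarity = 1 - 5/5
= 0.0000


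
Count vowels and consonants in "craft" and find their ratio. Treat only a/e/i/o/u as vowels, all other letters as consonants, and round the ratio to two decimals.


Word: "craft"
Vowels (a,e,i,o,u): 1
Consonants: 4
Ratio = 1/4
= 0.25


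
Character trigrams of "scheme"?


Word: "scheme" (length 6)
Number of trigrams = 6 - 3 + 1 = 4
  Position 0: "sch"
  Position 1: "che"
  Position 2: "hem"
  Position 3: "eme"
Trigrams = "sch", "che", "hem", "eme"


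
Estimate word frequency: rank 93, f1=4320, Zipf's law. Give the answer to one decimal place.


Zipf's law: f(r) = f(1) / r
f(1) = 4320
f(93) = 4320 / 93
= 46.5 occurrences


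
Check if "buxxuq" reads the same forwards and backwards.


Word: "buxxuq"
Reversed: "quxxub"
Forward == Backward? buxxuq != quxxub
Palindrome = No


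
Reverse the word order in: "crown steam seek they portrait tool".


Original: "crown steam seek they portrait tool"
Words (1..n): crown | steam | seek | they | portrait | tool
Reversed (n..1): tool | portrait | they | seek | steam | crown
Result = "tool portrait they seek steam crown"


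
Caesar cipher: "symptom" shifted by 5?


Word: "symptom"
Shift: 5
Each letter → (letter + shift) mod 26:
  's' (18) + 5 = 23 → 'x'
  'y' (24) + 5 = 3 → 'd'
  'm' (12) + 5 = 17 → 'r'
  'p' (15) + 5 = 20 → 'u'
  't' (19) + 5 = 24 → 'y'
  'o' (14) + 5 = 19 → 't'
  'm' (12) + 5 = 17 → 'r'
Result = "xdruytr"


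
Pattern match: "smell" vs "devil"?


Pattern of "smell": [0, 1, 2, 3, 3]
Pattern of "devil": [0, 1, 2, 3, 4]
Patterns do not match
Same pattern = No


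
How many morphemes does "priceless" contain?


Word: "priceless"
Morphemes: price / -less
Each morpheme carries meaning
= 2 morphemes


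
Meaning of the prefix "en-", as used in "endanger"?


Prefix: en-
As in: endanger -> en- + danger
Meaning = cause to / put into


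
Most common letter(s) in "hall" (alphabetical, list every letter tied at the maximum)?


Word: "hall"
Letter counts:
  'a': 1
  'h': 1
  'l': 2
Maximum count = 2
Most frequent = 'l' (2 times each)


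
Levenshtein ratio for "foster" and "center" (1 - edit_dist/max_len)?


Word 1: "foster" (length 6)
Word 2: "center" (length 6)
One optimal edit sequence:
  1. substitute 'f' -> 'c'  (+1)
  2. substitute 'o' -> 'e'  (+1)
  3. substitute 's' -> 'n'  (+1)
  4. keep 't'
  5. keep 'e'
  6. keep 'r'
Edit distance = 3
Max length = max(6, 6) = 6
Similarity = 1 - 3/6
= 0.5000


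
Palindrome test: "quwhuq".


Word: "quwhuq"
Reversed: "quhwuq"
Forward == Backward? quwhuq != quhwuq
Palindrome = No


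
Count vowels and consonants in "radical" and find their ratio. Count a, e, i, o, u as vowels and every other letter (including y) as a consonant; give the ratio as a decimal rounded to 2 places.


Word: "radical"
Vowels (a,e,i,o,u): 3
Consonants: 4
Ratio = 3/4
= 0.75


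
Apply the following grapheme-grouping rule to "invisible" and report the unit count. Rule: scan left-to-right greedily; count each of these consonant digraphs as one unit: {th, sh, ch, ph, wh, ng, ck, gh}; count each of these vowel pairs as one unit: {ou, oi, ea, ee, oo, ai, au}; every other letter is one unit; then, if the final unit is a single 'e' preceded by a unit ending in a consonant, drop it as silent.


Word: "invisible" (9 letters)
Left-to-right scan:
  [1] 'i' (letter)
  [2] 'n' (letter)
  [3] 'v' (letter)
  [4] 'i' (letter)
  [5] 's' (letter)
  [6] 'i' (letter)
  [7] 'b' (letter)
  [8] 'l' (letter)
  [9] 'e' (letter)
Units from scan: 9
Final unit is 'e' after a consonant -> drop as silent (-1)
Sound units = 8 units


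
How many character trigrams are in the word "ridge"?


Word: "ridge" (length 5)
Number of 3-grams = length - 3 + 1 = 5 - 3 + 1
= 3


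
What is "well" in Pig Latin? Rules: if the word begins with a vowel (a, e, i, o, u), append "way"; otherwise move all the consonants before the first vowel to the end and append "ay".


Word: "well"
Starts with consonant(s) → move to end, add 'ay'
Consonant cluster: "w"
Pig Latin = "ellway"


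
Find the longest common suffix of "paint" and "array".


Word 1: "paint"
Word 2: "array"
Comparing from end:
  Pos -1: 't' != 'y' (stop)
LCS = "" (length 0)


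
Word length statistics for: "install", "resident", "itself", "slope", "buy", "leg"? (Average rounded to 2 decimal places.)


Lengths: "install"=7, "resident"=8, "itself"=6, "slope"=5, "buy"=3, "leg"=3
Sum = 32, Count = 6
Average = 32/6 = 5.33
= avg=5.33, min=3, max=8


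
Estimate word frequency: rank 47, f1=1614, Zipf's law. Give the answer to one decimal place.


Zipf's law: f(r) = f(1) / r
f(1) = 1614
f(47) = 1614 / 47
= 34.3 occurrences


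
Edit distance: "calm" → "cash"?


Word 1: "calm" (length 4)
Word 2: "cash" (length 4)
One optimal edit sequence (insert/delete/substitute each cost 1):
  1. keep 'c'
  2. keep 'a'
  3. substitute 'l' -> 's'  (+1)
  4. substitute 'm' -> 'h'  (+1)
Total edit operations: 2
Edit distance = 2


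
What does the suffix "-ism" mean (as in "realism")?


Suffix: -ism
Example: realism (real + -ism)
Meaning = belief / practice


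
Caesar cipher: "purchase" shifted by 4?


Word: "purchase"
Shift: 4
Each letter → (letter + shift) mod 26:
  'p' (15) + 4 = 19 → 't'
  'u' (20) + 4 = 24 → 'y'
  'r' (17) + 4 = 21 → 'v'
  'c' (2) + 4 = 6 → 'g'
  'h' (7) + 4 = 11 → 'l'
  'a' (0) + 4 = 4 → 'e'
  's' (18) + 4 = 22 → 'w'
  'e' (4) + 4 = 8 → 'i'
Result = "tyvglewi"


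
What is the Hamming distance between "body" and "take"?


Comparing character by character (same length = 4):
  Pos 0: 'b' vs 't' !=
  Pos 1: 'o' vs 'a' !=
  Pos 2: 'd' vs 'k' !=
  Pos 3: 'y' vs 'e' !=
Hamming distance = 4


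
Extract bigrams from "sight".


Word: "sight" (length 5)
Number of bigrams = 5 - 2 + 1 = 4
  Position 0: "si"
  Position 1: "ig"
  Position 2: "gh"
  Position 3: "ht"
Bigrams = "si", "ig", "gh", "ht"


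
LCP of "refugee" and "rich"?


Word 1: "refugee"
Word 2: "rich"
Comparing from start:
  Pos 0: 'r' == 'r'
  Pos 1: 'e' != 'i' (stop)
LCP = "r" (length 1)


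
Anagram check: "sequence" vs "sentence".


Word 1: "sequence" → sorted: ceeenqsu
Word 2: "sentence" → sorted: ceeennst
Same letters? ceeenqsu != ceeennst
Anagram = No


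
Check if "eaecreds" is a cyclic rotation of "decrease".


Word: "decrease", Candidate: "eaecreds"
Method: check if candidate is substring of word+word
"decreasedecrease" contains "eaecreds"? No
Is rotation = No


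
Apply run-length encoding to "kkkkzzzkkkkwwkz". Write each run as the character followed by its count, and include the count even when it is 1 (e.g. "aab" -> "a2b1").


String: "kkkkzzzkkkkwwkz"
Scanning for consecutive runs:
  'k' x 4
  'z' x 3
  'k' x 4
  'w' x 2
  'k' x 1
  'z' x 1
RLE = "k4z3k4w2k1z1"


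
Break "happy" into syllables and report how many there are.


Word: "happy"
Syllable breakdown: hap / py
Counting: 2 parts
= 2 syllables


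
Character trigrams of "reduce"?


Word: "reduce" (length 6)
Number of trigrams = 6 - 3 + 1 = 4
  Position 0: "red"
  Position 1: "edu"
  Position 2: "duc"
  Position 3: "uce"
Trigrams = "red", "edu", "duc", "uce"


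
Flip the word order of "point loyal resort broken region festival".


Original: "point loyal resort broken region festival"
Words (1..n): point | loyal | resort | broken | region | festival
Reversed (n..1): festival | region | broken | resort | loyal | point
Result = "festival region broken resort loyal point"


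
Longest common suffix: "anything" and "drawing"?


Word 1: "anything"
Word 2: "drawing"
Comparing from end:
  Pos -1: 'g' == 'g'
  Pos -2: 'n' == 'n'
  Pos -3: 'i' == 'i'
  Pos -4: 'h' != 'w' (stop)
LCS = "ing" (length 3)


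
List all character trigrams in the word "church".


Word: "church" (length 6)
Number of trigrams = 6 - 3 + 1 = 4
  Position 0: "chu"
  Position 1: "hur"
  Position 2: "urc"
  Position 3: "rch"
Trigrams = "chu", "hur", "urc", "rch"


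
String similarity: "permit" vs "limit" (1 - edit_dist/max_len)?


Word 1: "permit" (length 6)
Word 2: "limit" (length 5)
One optimal edit sequence:
  1. delete 'p'  (+1)
  2. substitute 'e' -> 'l'  (+1)
  3. substitute 'r' -> 'i'  (+1)
  4. keep 'm'
  5. keep 'i'
  6. keep 't'
Edit distance = 3
Max length = max(6, 5) = 6
Similarity = 1 - 3/6
= 0.5000


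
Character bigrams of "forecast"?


Word: "forecast" (length 8)
Number of bigrams = 8 - 2 + 1 = 7
  Position 0: "fo"
  Position 1: "or"
  Position 2: "re"
  Position 3: "ec"
  Position 4: "ca"
  Position 5: "as"
  Position 6: "st"
Bigrams = "fo", "or", "re", "ec", "ca", "as", "st"


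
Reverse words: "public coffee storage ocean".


Original: "public coffee storage ocean"
Words (1..n): public | coffee | storage | ocean
Reversed (n..1): ocean | storage | coffee | public
Result = "ocean storage coffee public"


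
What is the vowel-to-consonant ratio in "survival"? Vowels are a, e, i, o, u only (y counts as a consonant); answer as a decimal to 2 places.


Word: "survival"
Vowels (a,e,i,o,u): 3
Consonants: 5
Ratio = 3/5
= 0.60


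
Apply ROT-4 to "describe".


Word: "describe"
Shift: 4
Each letter → (letter + shift) mod 26:
  'd' (3) + 4 = 7 → 'h'
  'e' (4) + 4 = 8 → 'i'
  's' (18) + 4 = 22 → 'w'
  'c' (2) + 4 = 6 → 'g'
  'r' (17) + 4 = 21 → 'v'
  'i' (8) + 4 = 12 → 'm'
  'b' (1) + 4 = 5 → 'f'
  'e' (4) + 4 = 8 → 'i'
Result = "hiwgvmfi"


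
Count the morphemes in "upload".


Word: "upload"
Morphemes: up- + load
Each morpheme carries meaning
= 2 morphemes


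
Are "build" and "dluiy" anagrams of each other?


Word 1: "build" → sorted: bdilu
Word 2: "dluiy" → sorted: diluy
Same letters? bdilu != diluy
Anagram = No


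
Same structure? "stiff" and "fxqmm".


Pattern of "stiff": [0, 1, 2, 3, 3]
Pattern of "fxqmm": [0, 1, 2, 3, 3]
Patterns match
Same pattern = Yes


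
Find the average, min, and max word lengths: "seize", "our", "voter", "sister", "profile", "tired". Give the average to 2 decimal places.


Lengths: "seize"=5, "our"=3, "voter"=5, "sister"=6, "profile"=7, "tired"=5
Sum = 31, Count = 6
Average = 31/6 = 5.17
= avg=5.17, min=3, max=7


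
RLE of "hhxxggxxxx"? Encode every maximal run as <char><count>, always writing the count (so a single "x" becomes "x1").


String: "hhxxggxxxx"
Scanning for consecutive runs:
  'h' x 2
  'x' x 2
  'g' x 2
  'x' x 4
RLE = "h2x2g2x4"


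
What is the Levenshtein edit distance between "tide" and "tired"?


Word 1: "tide" (length 4)
Word 2: "tired" (length 5)
One optimal edit sequence (insert/delete/substitute each cost 1):
  1. keep 't'
  2. keep 'i'
  3. substitute 'd' -> 'r'  (+1)
  4. keep 'e'
  5. insert 'd'  (+1)
Total edit operations: 2
Edit distance = 2


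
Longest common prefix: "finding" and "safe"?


Word 1: "finding"
Word 2: "safe"
Comparing from start:
  Pos 0: 'f' != 's' (stop)
LCP = "" (length 0)


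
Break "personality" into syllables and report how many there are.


Word: "personality"
Syllable breakdown: per · son · al · i · ty
Counting: 5 parts
= 5 syllables


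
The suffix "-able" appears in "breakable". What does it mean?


Suffix: -able
As in: breakable -> break + -able
Meaning = capable of


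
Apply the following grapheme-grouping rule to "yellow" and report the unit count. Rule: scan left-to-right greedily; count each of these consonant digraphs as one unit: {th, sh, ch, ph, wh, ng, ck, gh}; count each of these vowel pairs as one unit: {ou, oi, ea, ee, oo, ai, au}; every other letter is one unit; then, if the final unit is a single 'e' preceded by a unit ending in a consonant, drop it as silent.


Word: "yellow" (6 letters)
Left-to-right scan:
  (1) 'y' (letter)
  (2) 'e' (letter)
  (3) 'l' (letter)
  (4) 'l' (letter)
  (5) 'o' (letter)
  (6) 'w' (letter)
Units from scan: 6
Sound units = 6 units


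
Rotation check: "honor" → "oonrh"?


Word: "honor", Candidate: "oonrh"
Method: check if candidate is substring of word+word
"honorhonor" contains "oonrh"? No
Is rotation = No


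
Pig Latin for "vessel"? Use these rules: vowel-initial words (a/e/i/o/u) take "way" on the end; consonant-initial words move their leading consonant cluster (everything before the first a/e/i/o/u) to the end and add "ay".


Word: "vessel"
Starts with consonant(s) → move to end, add 'ay'
Consonant cluster: "v"
Pig Latin = "esselvay"


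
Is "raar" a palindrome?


Word: "raar"
Reversed: "raar"
Forward == Backward? raar == raar
Palindrome = Yes


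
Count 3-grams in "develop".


Word: "develop" (length 7)
Number of 3-grams = length - 3 + 1 = 7 - 3 + 1
= 5


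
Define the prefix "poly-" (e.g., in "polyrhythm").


Prefix: poly-
Example: polyrhythm (poly- + rhythm)
Meaning = many


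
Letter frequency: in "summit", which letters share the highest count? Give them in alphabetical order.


Word: "summit"
Letter counts:
  'i': 1
  'm': 2
  's': 1
  't': 1
  'u': 1
Maximum count = 2
Most frequent = 'm' (2 times each)


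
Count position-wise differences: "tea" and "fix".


Comparing character by character (same length = 3):
  Pos 0: 't' vs 'f' !=
  Pos 1: 'e' vs 'i' !=
  Pos 2: 'a' vs 'x' !=
Hamming distance = 3


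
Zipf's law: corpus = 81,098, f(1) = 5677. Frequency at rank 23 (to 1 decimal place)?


Zipf's law: f(r) = f(1) / r
f(1) = 5677
f(23) = 5677 / 23
= 246.8 occurrences


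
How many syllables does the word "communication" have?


Word: "communication"
Syllable breakdown: com · mu · ni · ca · tion
Counting: 5 parts
= 5 syllables


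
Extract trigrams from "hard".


Word: "hard" (length 4)
Number of trigrams = 4 - 3 + 1 = 2
  Position 0: "har"
  Position 1: "ard"
Trigrams = "har", "ard"


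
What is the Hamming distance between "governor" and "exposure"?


Comparing character by character (same length = 8):
  Pos 0: 'g' vs 'e' !=
  Pos 1: 'o' vs 'x' !=
  Pos 2: 'v' vs 'p' !=
  Pos 3: 'e' vs 'o' !=
  Pos 4: 'r' vs 's' !=
  Pos 5: 'n' vs 'u' !=
  Pos 6: 'o' vs 'r' !=
  Pos 7: 'r' vs 'e' !=
Hamming distance = 8


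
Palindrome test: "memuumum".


Word: "memuumum"
Reversed: "mumuumem"
Forward == Backward? memuumum != mumuumem
Palindrome = No


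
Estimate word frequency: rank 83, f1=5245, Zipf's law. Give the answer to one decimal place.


Zipf's law: f(r) = f(1) / r
f(1) = 5245
f(83) = 5245 / 83
= 63.2 occurrences


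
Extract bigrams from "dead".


Word: "dead" (length 4)
Number of bigrams = 4 - 2 + 1 = 3
  Position 0: "de"
  Position 1: "ea"
  Position 2: "ad"
Bigrams = "de", "ea", "ad"


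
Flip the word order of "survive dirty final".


Original: "survive dirty final"
Words (1..n): survive | dirty | final
Reversed (n..1): final | dirty | survive
Result = "final dirty survive"


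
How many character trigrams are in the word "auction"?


Word: "auction" (length 7)
Number of 3-grams = length - 3 + 1 = 7 - 3 + 1
= 5


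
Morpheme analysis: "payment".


Word: "payment"
Morphemes: pay / -ment
Each morpheme carries meaning
= 2 morphemes


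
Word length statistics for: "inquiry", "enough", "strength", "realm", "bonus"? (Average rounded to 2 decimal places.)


Lengths: "inquiry"=7, "enough"=6, "strength"=8, "realm"=5, "bonus"=5
Sum = 31, Count = 5
Average = 31/5 = 6.20
= avg=6.20, min=5, max=8


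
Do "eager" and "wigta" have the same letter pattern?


Pattern of "eager": [0, 1, 2, 0, 3]
Pattern of "wigta": [0, 1, 2, 3, 4]
Patterns do not match
Same pattern = No


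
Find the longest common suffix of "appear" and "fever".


Word 1: "appear"
Word 2: "fever"
Comparing from end:
  Pos -1: 'r' == 'r'
  Pos -2: 'a' != 'e' (stop)
LCS = "r" (length 1)


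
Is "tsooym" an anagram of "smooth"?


Word 1: "smooth" → sorted: hmoost
Word 2: "tsooym" → sorted: moosty
Same letters? hmoost != moosty
Anagram = No


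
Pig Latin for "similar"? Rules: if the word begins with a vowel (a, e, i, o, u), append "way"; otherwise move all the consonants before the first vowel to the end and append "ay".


Word: "similar"
Starts with consonant(s) → move to end, add 'ay'
Consonant cluster: "s"
Pig Latin = "imilarsay"


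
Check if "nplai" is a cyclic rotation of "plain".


Word: "plain", Candidate: "nplai"
Method: check if candidate is substring of word+word
"plainplain" contains "nplai"? Yes
Is rotation = Yes


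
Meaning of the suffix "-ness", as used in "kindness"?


Suffix: -ness
Example: kindness = kind + -ness
Meaning = state of being


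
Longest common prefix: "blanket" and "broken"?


Word 1: "blanket"
Word 2: "broken"
Comparing from start:
  Pos 0: 'b' == 'b'
  Pos 1: 'l' != 'r' (stop)
LCP = "b" (length 1)


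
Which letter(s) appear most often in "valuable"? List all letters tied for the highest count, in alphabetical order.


Word: "valuable"
Letter counts:
  'a': 2
  'b': 1
  'e': 1
  'l': 2
  'u': 1
  'v': 1
Maximum count = 2
Most frequent = 'a', 'l' (2 times each)


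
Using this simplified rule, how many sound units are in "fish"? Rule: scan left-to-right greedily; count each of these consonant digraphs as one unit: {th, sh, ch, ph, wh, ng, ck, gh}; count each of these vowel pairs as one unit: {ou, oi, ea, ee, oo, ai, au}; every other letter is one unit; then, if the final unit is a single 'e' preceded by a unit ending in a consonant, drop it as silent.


Word: "fish" (4 letters)
Left-to-right scan:
  1. 'f' (letter)
  2. 'i' (letter)
  3. 'sh' (digraph)
Units from scan: 3
Sound units = 3 units


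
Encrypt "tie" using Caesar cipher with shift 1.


Word: "tie"
Shift: 1
Each letter → (letter + shift) mod 26:
  't' (19) + 1 = 20 → 'u'
  'i' (8) + 1 = 9 → 'j'
  'e' (4) + 1 = 5 → 'f'
Result = "ujf"


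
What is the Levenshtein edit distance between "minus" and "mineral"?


Word 1: "minus" (length 5)
Word 2: "mineral" (length 7)
One optimal edit sequence (insert/delete/substitute each cost 1):
  1. keep 'm'
  2. keep 'i'
  3. keep 'n'
  4. insert 'e'  (+1)
  5. insert 'r'  (+1)
  6. substitute 'u' -> 'a'  (+1)
  7. substitute 's' -> 'l'  (+1)
Total edit operations: 4
Edit distance = 4


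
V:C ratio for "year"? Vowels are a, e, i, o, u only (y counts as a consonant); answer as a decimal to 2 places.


Word: "year"
Vowels (a,e,i,o,u): 2
Consonants: 2
Ratio = 2/2
= 1.00


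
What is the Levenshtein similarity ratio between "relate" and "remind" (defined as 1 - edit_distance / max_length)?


Word 1: "relate" (length 6)
Word 2: "remind" (length 6)
One optimal edit sequence:
  1. keep 'r'
  2. keep 'e'
  3. substitute 'l' -> 'm'  (+1)
  4. substitute 'a' -> 'i'  (+1)
  5. substitute 't' -> 'n'  (+1)
  6. substitute 'e' -> 'd'  (+1)
Edit distance = 4
Max length = max(6, 6) = 6
Similarity = 1 - 4/6
= 0.3333


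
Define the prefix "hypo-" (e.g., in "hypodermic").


Prefix: hypo-
Example: hypodermic (hypo- + dermic)
Meaning = under / below normal


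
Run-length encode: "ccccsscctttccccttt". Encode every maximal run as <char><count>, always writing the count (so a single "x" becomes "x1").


String: "ccccsscctttccccttt"
Scanning for consecutive runs:
  'c' x 4
  's' x 2
  'c' x 2
  't' x 3
  'c' x 4
  't' x 3
RLE = "c4s2c2t3c4t3"


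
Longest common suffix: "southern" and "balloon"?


Word 1: "southern"
Word 2: "balloon"
Comparing from end:
  Pos -1: 'n' == 'n'
  Pos -2: 'r' != 'o' (stop)
LCS = "n" (length 1)


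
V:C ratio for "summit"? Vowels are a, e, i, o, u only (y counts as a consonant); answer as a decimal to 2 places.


Word: "summit"
Vowels (a,e,i,o,u): 2
Consonants: 4
Ratio = 2/4
= 0.50


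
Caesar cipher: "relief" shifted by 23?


Word: "relief"
Shift: 23
Each letter → (letter + shift) mod 26:
  'r' (17) + 23 = 14 → 'o'
  'e' (4) + 23 = 1 → 'b'
  'l' (11) + 23 = 8 → 'i'
  'i' (8) + 23 = 5 → 'f'
  'e' (4) + 23 = 1 → 'b'
  'f' (5) + 23 = 2 → 'c'
Result = "obifbc"


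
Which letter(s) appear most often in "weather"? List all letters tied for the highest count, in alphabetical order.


Word: "weather"
Letter counts:
  'a': 1
  'e': 2
  'h': 1
  'r': 1
  't': 1
  'w': 1
Maximum count = 2
Most frequent = 'e' (2 times each)


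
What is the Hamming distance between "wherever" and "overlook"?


Comparing character by character (same length = 8):
  Pos 0: 'w' vs 'o' !=
  Pos 1: 'h' vs 'v' !=
  Pos 2: 'e' vs 'e' =
  Pos 3: 'r' vs 'r' =
  Pos 4: 'e' vs 'l' !=
  Pos 5: 'v' vs 'o' !=
  Pos 6: 'e' vs 'o' !=
  Pos 7: 'r' vs 'k' !=
Hamming distance = 6


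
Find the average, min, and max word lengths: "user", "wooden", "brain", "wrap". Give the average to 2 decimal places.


Lengths: "user"=4, "wooden"=6, "brain"=5, "wrap"=4
Sum = 19, Count = 4
Average = 19/4 = 4.75
= avg=4.75, min=4, max=6


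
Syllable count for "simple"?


Word: "simple"
Syllable breakdown: sim / ple
Counting: 2 parts
= 2 syllables


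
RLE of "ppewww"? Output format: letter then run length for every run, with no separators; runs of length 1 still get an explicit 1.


String: "ppewww"
Scanning for consecutive runs:
  'p' x 2
  'e' x 1
  'w' x 3
RLE = "p2e1w3"


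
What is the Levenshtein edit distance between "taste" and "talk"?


Word 1: "taste" (length 5)
Word 2: "talk" (length 4)
One optimal edit sequence (insert/delete/substitute each cost 1):
  1. keep 't'
  2. keep 'a'
  3. delete 's'  (+1)
  4. substitute 't' -> 'l'  (+1)
  5. substitute 'e' -> 'k'  (+1)
Total edit operations: 3
Edit distance = 3


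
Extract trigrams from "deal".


Word: "deal" (length 4)
Number of trigrams = 4 - 3 + 1 = 2
  Position 0: "dea"
  Position 1: "eal"
Trigrams = "dea", "eal"


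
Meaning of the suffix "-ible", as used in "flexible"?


Suffix: -ible
Example: flexible = flex + -ible
Meaning = capable of


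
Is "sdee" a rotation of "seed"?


Word: "seed", Candidate: "sdee"
Method: check if candidate is substring of word+word
"seedseed" contains "sdee"? No
Is rotation = No


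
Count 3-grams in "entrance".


Word: "entrance" (length 8)
Number of 3-grams = length - 3 + 1 = 8 - 3 + 1
= 6


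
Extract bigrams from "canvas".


Word: "canvas" (length 6)
Number of bigrams = 6 - 2 + 1 = 5
  Position 0: "ca"
  Position 1: "an"
  Position 2: "nv"
  Position 3: "va"
  Position 4: "as"
Bigrams = "ca", "an", "nv", "va", "as"


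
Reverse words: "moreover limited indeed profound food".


Original: "moreover limited indeed profound food"
Words (1..n): moreover | limited | indeed | profound | food
Reversed (n..1): food | profound | indeed | limited | moreover
Result = "food profound indeed limited moreover"


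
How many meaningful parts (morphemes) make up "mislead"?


Word: "mislead"
Morphemes: mis- + lead
Each morpheme carries meaning
= 2 morphemes


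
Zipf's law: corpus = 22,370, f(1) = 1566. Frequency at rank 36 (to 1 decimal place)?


Zipf's law: f(r) = f(1) / r
f(1) = 1566
f(36) = 1566 / 36
= 43.5 occurrences


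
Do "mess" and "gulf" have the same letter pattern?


Pattern of "mess": [0, 1, 2, 2]
Pattern of "gulf": [0, 1, 2, 3]
Patterns do not match
Same pattern = No


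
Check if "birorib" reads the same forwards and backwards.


Word: "birorib"
Reversed: "birorib"
Forward == Backward? birorib == birorib
Palindrome = Yes


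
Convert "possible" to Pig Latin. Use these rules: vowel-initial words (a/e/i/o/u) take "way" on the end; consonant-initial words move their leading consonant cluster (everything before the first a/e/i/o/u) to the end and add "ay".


Word: "possible"
Starts with consonant(s) → move to end, add 'ay'
Consonant cluster: "p"
Pig Latin = "ossiblepay"


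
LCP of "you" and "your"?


Word 1: "you"
Word 2: "your"
Comparing from start:
  Pos 0: 'y' == 'y'
  Pos 1: 'o' == 'o'
  Pos 2: 'u' == 'u'
LCP = "you" (length 3)


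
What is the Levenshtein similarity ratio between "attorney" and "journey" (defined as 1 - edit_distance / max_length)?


Word 1: "attorney" (length 8)
Word 2: "journey" (length 7)
One optimal edit sequence:
  1. delete 'a'  (+1)
  2. substitute 't' -> 'j'  (+1)
  3. substitute 't' -> 'o'  (+1)
  4. substitute 'o' -> 'u'  (+1)
  5. keep 'r'
  6. keep 'n'
  7. keep 'e'
  8. keep 'y'
Edit distance = 4
Max length = max(8, 7) = 8
Similarity = 1 - 4/8
= 0.5000


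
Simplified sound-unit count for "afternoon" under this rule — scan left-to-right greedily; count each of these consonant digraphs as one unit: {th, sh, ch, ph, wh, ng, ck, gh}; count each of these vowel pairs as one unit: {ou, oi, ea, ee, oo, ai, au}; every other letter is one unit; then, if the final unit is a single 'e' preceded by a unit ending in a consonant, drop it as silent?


Word: "afternoon" (9 letters)
Left-to-right scan:
  (1) 'a' (letter)
  (2) 'f' (letter)
  (3) 't' (letter)
  (4) 'e' (letter)
  (5) 'r' (letter)
  (6) 'n' (letter)
  (7) 'oo' (vowel-pair)
  (8) 'n' (letter)
Units from scan: 8
Sound units = 8 units


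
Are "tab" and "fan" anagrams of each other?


Word 1: "tab" → sorted: abt
Word 2: "fan" → sorted: afn
Same letters? abt != afn
Anagram = No


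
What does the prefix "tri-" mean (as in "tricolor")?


Prefix: tri-
Example: tricolor = tri- + color
Meaning = three


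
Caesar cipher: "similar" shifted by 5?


Word: "similar"
Shift: 5
Each letter → (letter + shift) mod 26:
  's' (18) + 5 = 23 → 'x'
  'i' (8) + 5 = 13 → 'n'
  'm' (12) + 5 = 17 → 'r'
  'i' (8) + 5 = 13 → 'n'
  'l' (11) + 5 = 16 → 'q'
  'a' (0) + 5 = 5 → 'f'
  'r' (17) + 5 = 22 → 'w'
Result = "xnrnqfw"


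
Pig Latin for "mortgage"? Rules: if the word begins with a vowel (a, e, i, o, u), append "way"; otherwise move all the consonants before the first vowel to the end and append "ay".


Word: "mortgage"
Starts with consonant(s) → move to end, add 'ay'
Consonant cluster: "m"
Pig Latin = "ortgagemay"


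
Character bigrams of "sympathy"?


Word: "sympathy" (length 8)
Number of bigrams = 8 - 2 + 1 = 7
  Position 0: "sy"
  Position 1: "ym"
  Position 2: "mp"
  Position 3: "pa"
  Position 4: "at"
  Position 5: "th"
  Position 6: "hy"
Bigrams = "sy", "ym", "mp", "pa", "at", "th", "hy"


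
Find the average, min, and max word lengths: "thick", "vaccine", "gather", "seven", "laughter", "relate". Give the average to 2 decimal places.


Lengths: "thick"=5, "vaccine"=7, "gather"=6, "seven"=5, "laughter"=8, "relate"=6
Sum = 37, Count = 6
Average = 37/6 = 6.17
= avg=6.17, min=5, max=8


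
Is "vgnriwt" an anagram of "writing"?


Word 1: "writing" → sorted: giinrtw
Word 2: "vgnriwt" → sorted: ginrtvw
Same letters? giinrtw != ginrtvw
Anagram = No


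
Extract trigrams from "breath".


Word: "breath" (length 6)
Number of trigrams = 6 - 3 + 1 = 4
  Position 0: "bre"
  Position 1: "rea"
  Position 2: "eat"
  Position 3: "ath"
Trigrams = "bre", "rea", "eat", "ath"


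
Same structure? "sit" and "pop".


Pattern of "sit": [0, 1, 2]
Pattern of "pop": [0, 1, 0]
Patterns do not match
Same pattern = No


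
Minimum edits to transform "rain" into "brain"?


Word 1: "rain" (length 4)
Word 2: "brain" (length 5)
One optimal edit sequence (insert/delete/substitute each cost 1):
  1. insert 'b'  (+1)
  2. keep 'r'
  3. keep 'a'
  4. keep 'i'
  5. keep 'n'
Total edit operations: 1
Edit distance = 1


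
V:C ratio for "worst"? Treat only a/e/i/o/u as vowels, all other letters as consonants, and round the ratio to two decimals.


Word: "worst"
Vowels (a,e,i,o,u): 1
Consonants: 4
Ratio = 1/4
= 0.25


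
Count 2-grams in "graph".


Word: "graph" (length 5)
Number of 2-grams = length - 2 + 1 = 5 - 2 + 1
= 4


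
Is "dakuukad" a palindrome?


Word: "dakuukad"
Reversed: "dakuukad"
Forward == Backward? dakuukad == dakuukad
Palindrome = Yes


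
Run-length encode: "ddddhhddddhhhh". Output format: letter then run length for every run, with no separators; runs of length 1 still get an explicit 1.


String: "ddddhhddddhhhh"
Scanning for consecutive runs:
  'd' x 4
  'h' x 2
  'd' x 4
  'h' x 4
RLE = "d4h2d4h4"


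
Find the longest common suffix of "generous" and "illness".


Word 1: "generous"
Word 2: "illness"
Comparing from end:
  Pos -1: 's' == 's'
  Pos -2: 'u' != 's' (stop)
LCS = "s" (length 1)


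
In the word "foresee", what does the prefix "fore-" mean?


Prefix: fore-
As in: foresee -> fore- + see
Meaning = before


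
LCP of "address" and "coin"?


Word 1: "address"
Word 2: "coin"
Comparing from start:
  Pos 0: 'a' != 'c' (stop)
LCP = "" (length 0)


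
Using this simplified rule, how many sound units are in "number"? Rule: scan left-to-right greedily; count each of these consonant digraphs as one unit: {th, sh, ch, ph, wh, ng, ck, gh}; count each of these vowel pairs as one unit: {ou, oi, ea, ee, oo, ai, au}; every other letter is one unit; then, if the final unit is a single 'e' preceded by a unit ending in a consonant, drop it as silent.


Word: "number" (6 letters)
Left-to-right scan:
  1. 'n' (letter)
  2. 'u' (letter)
  3. 'm' (letter)
  4. 'b' (letter)
  5. 'e' (letter)
  6. 'r' (letter)
Units from scan: 6
Sound units = 6 units


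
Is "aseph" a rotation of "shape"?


Word: "shape", Candidate: "aseph"
Method: check if candidate is substring of word+word
"shapeshape" contains "aseph"? No
Is rotation = No


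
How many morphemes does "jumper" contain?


Word: "jumper"
Morphemes: jump / -er
Each morpheme carries meaning
= 2 morphemes


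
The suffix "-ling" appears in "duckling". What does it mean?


Suffix: -ling
Example: duckling (duck + -ling)
Meaning = small / young


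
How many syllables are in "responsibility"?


Word: "responsibility"
Syllable breakdown: re | spon | si | bil | i | ty
Counting: 6 parts
= 6 syllables


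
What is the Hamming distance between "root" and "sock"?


Comparing character by character (same length = 4):
  Pos 0: 'r' vs 's' !=
  Pos 1: 'o' vs 'o' =
  Pos 2: 'o' vs 'c' !=
  Pos 3: 't' vs 'k' !=
Hamming distance = 3


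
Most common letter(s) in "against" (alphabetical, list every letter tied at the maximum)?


Word: "against"
Letter counts:
  'a': 2
  'g': 1
  'i': 1
  'n': 1
  's': 1
  't': 1
Maximum count = 2
Most frequent = 'a' (2 times each)


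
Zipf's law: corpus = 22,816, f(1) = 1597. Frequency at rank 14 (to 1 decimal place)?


Zipf's law: f(r) = f(1) / r
f(1) = 1597
f(14) = 1597 / 14
= 114.1 occurrences


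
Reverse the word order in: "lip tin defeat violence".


Original: "lip tin defeat violence"
Words (1..n): lip | tin | defeat | violence
Reversed (n..1): violence | defeat | tin | lip
Result = "violence defeat tin lip"


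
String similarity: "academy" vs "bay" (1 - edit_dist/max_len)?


Word 1: "academy" (length 7)
Word 2: "bay" (length 3)
One optimal edit sequence:
  1. delete 'a'  (+1)
  2. substitute 'c' -> 'b'  (+1)
  3. keep 'a'
  4. delete 'd'  (+1)
  5. delete 'e'  (+1)
  6. delete 'm'  (+1)
  7. keep 'y'
Edit distance = 5
Max length = max(7, 3) = 7
Similarity = 1 - 5/7
= 0.2857


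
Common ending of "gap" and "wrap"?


Word 1: "gap"
Word 2: "wrap"
Comparing from end:
  Pos -1: 'p' == 'p'
  Pos -2: 'a' == 'a'
  Pos -3: 'g' != 'r' (stop)
LCS = "ap" (length 2)


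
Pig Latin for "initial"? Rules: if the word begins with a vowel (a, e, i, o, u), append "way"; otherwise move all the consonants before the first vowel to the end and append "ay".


Word: "initial"
Starts with vowel → add 'way'
Pig Latin = "initialway"


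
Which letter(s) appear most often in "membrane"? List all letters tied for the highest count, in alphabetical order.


Word: "membrane"
Letter counts:
  'a': 1
  'b': 1
  'e': 2
  'm': 2
  'n': 1
  'r': 1
Maximum count = 2
Most frequent = 'e', 'm' (2 times each)


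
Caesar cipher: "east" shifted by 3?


Word: "east"
Shift: 3
Each letter → (letter + shift) mod 26:
  'e' (4) + 3 = 7 → 'h'
  'a' (0) + 3 = 3 → 'd'
  's' (18) + 3 = 21 → 'v'
  't' (19) + 3 = 22 → 'w'
Result = "hdvw"


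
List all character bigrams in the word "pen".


Word: "pen" (length 3)
Number of bigrams = 3 - 2 + 1 = 2
  Position 0: "pe"
  Position 1: "en"
Bigrams = "pe", "en"


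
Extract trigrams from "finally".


Word: "finally" (length 7)
Number of trigrams = 7 - 3 + 1 = 5
  Position 0: "fin"
  Position 1: "ina"
  Position 2: "nal"
  Position 3: "all"
  Position 4: "lly"
Trigrams = "fin", "ina", "nal", "all", "lly"


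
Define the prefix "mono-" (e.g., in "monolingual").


Prefix: mono-
Example: monolingual (mono- + lingual)
Meaning = one


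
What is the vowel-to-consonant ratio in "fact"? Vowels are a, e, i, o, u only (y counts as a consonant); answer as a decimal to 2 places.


Word: "fact"
Vowels (a,e,i,o,u): 1
Consonants: 3
Ratio = 1/3
= 0.33


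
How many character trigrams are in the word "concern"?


Word: "concern" (length 7)
Number of 3-grams = length - 3 + 1 = 7 - 3 + 1
= 5


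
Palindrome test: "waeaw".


Word: "waeaw"
Reversed: "waeaw"
Forward == Backward? waeaw == waeaw
Palindrome = Yes


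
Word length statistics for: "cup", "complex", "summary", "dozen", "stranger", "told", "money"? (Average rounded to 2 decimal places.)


Lengths: "cup"=3, "complex"=7, "summary"=7, "dozen"=5, "stranger"=8, "told"=4, "money"=5
Sum = 39, Count = 7
Average = 39/7 = 5.57
= avg=5.57, min=3, max=8


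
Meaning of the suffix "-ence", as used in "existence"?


Suffix: -ence
As in: existence -> exist + -ence
Meaning = state of


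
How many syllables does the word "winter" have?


Word: "winter"
Syllable breakdown: win · ter
Counting: 2 parts
= 2 syllables


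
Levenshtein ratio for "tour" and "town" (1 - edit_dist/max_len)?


Word 1: "tour" (length 4)
Word 2: "town" (length 4)
One optimal edit sequence:
  1. keep 't'
  2. keep 'o'
  3. substitute 'u' -> 'w'  (+1)
  4. substitute 'r' -> 'n'  (+1)
Edit distance = 2
Max length = max(4, 4) = 4
Similarity = 1 - 2/4
= 0.5000


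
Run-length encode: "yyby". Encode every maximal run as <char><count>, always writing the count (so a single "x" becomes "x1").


String: "yyby"
Scanning for consecutive runs:
  'y' x 2
  'b' x 1
  'y' x 1
RLE = "y2b1y1"


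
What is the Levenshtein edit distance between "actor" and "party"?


Word 1: "actor" (length 5)
Word 2: "party" (length 5)
One optimal edit sequence (insert/delete/substitute each cost 1):
  1. insert 'p'  (+1)
  2. keep 'a'
  3. substitute 'c' -> 'r'  (+1)
  4. keep 't'
  5. delete 'o'  (+1)
  6. substitute 'r' -> 'y'  (+1)
Total edit operations: 4
Edit distance = 4
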